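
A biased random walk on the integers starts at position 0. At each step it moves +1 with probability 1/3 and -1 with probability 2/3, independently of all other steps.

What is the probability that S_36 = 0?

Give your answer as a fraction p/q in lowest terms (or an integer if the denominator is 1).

To be at 0 after 36 steps: need exactly 18 steps of +1 and 18 of -1.
Number of such sequences: C(36,18) = 9075135300
Each has probability (1/3)^18 · (2/3)^18 = 262144/150094635296999121
P = 9075135300 · 262144/150094635296999121 = 792997422694400/50031545098999707

Answer: 792997422694400/50031545098999707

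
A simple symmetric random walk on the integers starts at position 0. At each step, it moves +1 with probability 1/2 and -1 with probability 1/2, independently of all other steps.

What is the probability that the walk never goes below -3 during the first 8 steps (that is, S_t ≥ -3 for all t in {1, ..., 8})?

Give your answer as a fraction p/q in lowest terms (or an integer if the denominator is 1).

Let f(t,s) = #length-t paths at position s with S_1..S_t all ≥ -3.
f(t,s) = f(t-1,s-1) + f(t-1,s+1) for s ≥ -3; f(t,s) = 0 for s < -3.
t=0: f(0,0)=1
t=1: f(1,-1)=1 f(1,1)=1
t=2: f(2,-2)=1 f(2,0)=2 f(2,2)=1
t=3: f(3,-3)=1 f(3,-1)=3 f(3,1)=3 f(3,3)=1
t=4: f(4,-2)=4 f(4,0)=6 f(4,2)=4 f(4,4)=1
t=5: f(5,-3)=4 f(5,-1)=10 f(5,1)=10 f(5,3)=5 f(5,5)=1
t=6: f(6,-2)=14 f(6,0)=20 f(6,2)=15 f(6,4)=6 f(6,6)=1
t=7: f(7,-3)=14 f(7,-1)=34 f(7,1)=35 f(7,3)=21 f(7,5)=7 f(7,7)=1
t=8: f(8,-2)=48 f(8,0)=69 f(8,2)=56 f(8,4)=28 f(8,6)=8 f(8,8)=1
Σ_s f(8,s) = 210
P = 210/256 = 105/128

Answer: 105/128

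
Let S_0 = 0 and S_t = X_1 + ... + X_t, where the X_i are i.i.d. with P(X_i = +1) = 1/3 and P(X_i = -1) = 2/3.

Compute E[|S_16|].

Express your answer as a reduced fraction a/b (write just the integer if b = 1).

S_16 takes values m ≡ 0 (mod 2) with |m| ≤ 16; P(S_16=m) = C(16,(16+m)/2) · (1/3)^((16+m)/2) · (2/3)^((16-m)/2).
Distribution: P(S=-16)=65536/43046721, P(S=-14)=524288/43046721, P(S=-12)=655360/14348907, P(S=-10)=4587520/43046721, P(S=-8)=7454720/43046721, P(S=-6)=2981888/14348907, P(S=-4)=8200192/43046721, P(S=-2)=5857280/43046721, P(S=0)=366080/4782969, P(S=2)=1464320/43046721, P(S=4)=512512/43046721, P(S=6)=46592/14348907, P(S=8)=29120/43046721, P(S=10)=4480/43046721, P(S=12)=160/14348907, P(S=14)=32/43046721, P(S=16)=1/43046721
E[|S_16|] = Σ_m |m|·P(S_16=m) = 80595056/14348907

Answer: 80595056/14348907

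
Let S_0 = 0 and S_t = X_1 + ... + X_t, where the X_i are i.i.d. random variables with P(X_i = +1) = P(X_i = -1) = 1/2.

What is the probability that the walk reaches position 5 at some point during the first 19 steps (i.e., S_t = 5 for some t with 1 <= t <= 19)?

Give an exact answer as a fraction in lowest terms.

Answer: 34495/131072

Derivation:
Count via complement. Let g(t,s) = #length-t paths at position s with S_1..S_t all ≠ 5.
g(t,s) = g(t-1,s-1) + g(t-1,s+1) for s ≠ 5; g(t,5) = 0.
t=0: g(0,0)=1
t=1: g(1,-1)=1 g(1,1)=1
t=2: g(2,-2)=1 g(2,0)=2 g(2,2)=1
t=3: g(3,-3)=1 g(3,-1)=3 g(3,1)=3 g(3,3)=1
t=4: g(4,-4)=1 g(4,-2)=4 g(4,0)=6 g(4,2)=4 g(4,4)=1
t=5: g(5,-5)=1 g(5,-3)=5 g(5,-1)=10 g(5,1)=10 g(5,3)=5
t=6: g(6,-6)=1 g(6,-4)=6 g(6,-2)=15 g(6,0)=20 g(6,2)=15 g(6,4)=5
t=7: g(7,-7)=1 g(7,-5)=7 g(7,-3)=21 g(7,-1)=35 g(7,1)=35 g(7,3)=20
t=8: g(8,-8)=1 g(8,-6)=8 g(8,-4)=28 g(8,-2)=56 g(8,0)=70 g(8,2)=55 g(8,4)=20
t=9: g(9,-9)=1 g(9,-7)=9 g(9,-5)=36 g(9,-3)=84 g(9,-1)=126 g(9,1)=125 g(9,3)=75
t=10: g(10,-10)=1 g(10,-8)=10 g(10,-6)=45 g(10,-4)=120 g(10,-2)=210 g(10,0)=251 g(10,2)=200 g(10,4)=75
t=11: g(11,-11)=1 g(11,-9)=11 g(11,-7)=55 g(11,-5)=165 g(11,-3)=330 g(11,-1)=461 g(11,1)=451 g(11,3)=275
t=12: g(12,-12)=1 g(12,-10)=12 g(12,-8)=66 g(12,-6)=220 g(12,-4)=495 g(12,-2)=791 g(12,0)=912 g(12,2)=726 g(12,4)=275
t=13: g(13,-13)=1 g(13,-11)=13 g(13,-9)=78 g(13,-7)=286 g(13,-5)=715 g(13,-3)=1286 g(13,-1)=1703 g(13,1)=1638 g(13,3)=1001
t=14: g(14,-14)=1 g(14,-12)=14 g(14,-10)=91 g(14,-8)=364 g(14,-6)=1001 g(14,-4)=2001 g(14,-2)=2989 g(14,0)=3341 g(14,2)=2639 g(14,4)=1001
t=15: g(15,-15)=1 g(15,-13)=15 g(15,-11)=105 g(15,-9)=455 g(15,-7)=1365 g(15,-5)=3002 g(15,-3)=4990 g(15,-1)=6330 g(15,1)=5980 g(15,3)=3640
t=16: g(16,-16)=1 g(16,-14)=16 g(16,-12)=120 g(16,-10)=560 g(16,-8)=1820 g(16,-6)=4367 g(16,-4)=7992 g(16,-2)=11320 g(16,0)=12310 g(16,2)=9620 g(16,4)=3640
t=17: g(17,-17)=1 g(17,-15)=17 g(17,-13)=136 g(17,-11)=680 g(17,-9)=2380 g(17,-7)=6187 g(17,-5)=12359 g(17,-3)=19312 g(17,-1)=23630 g(17,1)=21930 g(17,3)=13260
t=18: g(18,-18)=1 g(18,-16)=18 g(18,-14)=153 g(18,-12)=816 g(18,-10)=3060 g(18,-8)=8567 g(18,-6)=18546 g(18,-4)=31671 g(18,-2)=42942 g(18,0)=45560 g(18,2)=35190 g(18,4)=13260
t=19: g(19,-19)=1 g(19,-17)=19 g(19,-15)=171 g(19,-13)=969 g(19,-11)=3876 g(19,-9)=11627 g(19,-7)=27113 g(19,-5)=50217 g(19,-3)=74613 g(19,-1)=88502 g(19,1)=80750 g(19,3)=48450
Paths never hitting 5: Σ_s g(19,s) = 386308
Paths hitting 5: 2^19 - 386308 = 137980
P = 137980/524288 = 34495/131072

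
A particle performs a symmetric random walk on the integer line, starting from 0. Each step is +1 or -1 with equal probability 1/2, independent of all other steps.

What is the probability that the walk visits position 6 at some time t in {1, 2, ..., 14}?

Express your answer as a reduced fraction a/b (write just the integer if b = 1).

Count via complement. Let g(t,s) = #length-t paths at position s with S_1..S_t all ≠ 6.
g(t,s) = g(t-1,s-1) + g(t-1,s+1) for s ≠ 6; g(t,6) = 0.
t=0: g(0,0)=1
t=1: g(1,-1)=1 g(1,1)=1
t=2: g(2,-2)=1 g(2,0)=2 g(2,2)=1
t=3: g(3,-3)=1 g(3,-1)=3 g(3,1)=3 g(3,3)=1
t=4: g(4,-4)=1 g(4,-2)=4 g(4,0)=6 g(4,2)=4 g(4,4)=1
t=5: g(5,-5)=1 g(5,-3)=5 g(5,-1)=10 g(5,1)=10 g(5,3)=5 g(5,5)=1
t=6: g(6,-6)=1 g(6,-4)=6 g(6,-2)=15 g(6,0)=20 g(6,2)=15 g(6,4)=6
t=7: g(7,-7)=1 g(7,-5)=7 g(7,-3)=21 g(7,-1)=35 g(7,1)=35 g(7,3)=21 g(7,5)=6
t=8: g(8,-8)=1 g(8,-6)=8 g(8,-4)=28 g(8,-2)=56 g(8,0)=70 g(8,2)=56 g(8,4)=27
t=9: g(9,-9)=1 g(9,-7)=9 g(9,-5)=36 g(9,-3)=84 g(9,-1)=126 g(9,1)=126 g(9,3)=83 g(9,5)=27
t=10: g(10,-10)=1 g(10,-8)=10 g(10,-6)=45 g(10,-4)=120 g(10,-2)=210 g(10,0)=252 g(10,2)=209 g(10,4)=110
t=11: g(11,-11)=1 g(11,-9)=11 g(11,-7)=55 g(11,-5)=165 g(11,-3)=330 g(11,-1)=462 g(11,1)=461 g(11,3)=319 g(11,5)=110
t=12: g(12,-12)=1 g(12,-10)=12 g(12,-8)=66 g(12,-6)=220 g(12,-4)=495 g(12,-2)=792 g(12,0)=923 g(12,2)=780 g(12,4)=429
t=13: g(13,-13)=1 g(13,-11)=13 g(13,-9)=78 g(13,-7)=286 g(13,-5)=715 g(13,-3)=1287 g(13,-1)=1715 g(13,1)=1703 g(13,3)=1209 g(13,5)=429
t=14: g(14,-14)=1 g(14,-12)=14 g(14,-10)=91 g(14,-8)=364 g(14,-6)=1001 g(14,-4)=2002 g(14,-2)=3002 g(14,0)=3418 g(14,2)=2912 g(14,4)=1638
Paths never hitting 6: Σ_s g(14,s) = 14443
Paths hitting 6: 2^14 - 14443 = 1941
P = 1941/16384 = 1941/16384

Answer: 1941/16384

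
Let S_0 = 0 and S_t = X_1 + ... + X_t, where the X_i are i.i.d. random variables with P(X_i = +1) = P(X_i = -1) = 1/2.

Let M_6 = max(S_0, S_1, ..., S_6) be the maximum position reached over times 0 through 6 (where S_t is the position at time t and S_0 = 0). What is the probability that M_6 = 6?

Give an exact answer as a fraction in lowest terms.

Answer: 1/64

Derivation:
Let M_6 = max(S_0,...,S_6). Use the reflection principle: for j ≥ 1, #{paths with M_6 ≥ j} = #{S_6 ≥ j} + #{S_6 ≥ j+1}.
By reflection, #{M_6 ≥ 6} = #{S_6 ≥ 6} + #{S_6 ≥ 7} = 1 + 0 = 1.
#{M_6 ≥ 7} = #{S_6 ≥ 7} + #{S_6 ≥ 8} = 0 + 0 = 0.
#{M_6 = 6} = 1 - 0 = 1.
P(M_6 = 6) = 1/64 = 1/64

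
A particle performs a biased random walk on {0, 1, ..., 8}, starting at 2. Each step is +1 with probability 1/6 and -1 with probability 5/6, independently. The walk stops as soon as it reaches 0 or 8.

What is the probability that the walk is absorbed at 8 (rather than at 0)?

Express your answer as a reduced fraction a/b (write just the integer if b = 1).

Biased walk: p = 1/6, q = 5/6, r = q/p = 5
Gambler's ruin: P(hit 8 before 0 | start at 2) = (1 - r^a)/(1 - r^N)
r^2 = 25; r^8 = 390625
P = (1 - 25) / (1 - 390625) = -24 / -390624 = 1/16276

Answer: 1/16276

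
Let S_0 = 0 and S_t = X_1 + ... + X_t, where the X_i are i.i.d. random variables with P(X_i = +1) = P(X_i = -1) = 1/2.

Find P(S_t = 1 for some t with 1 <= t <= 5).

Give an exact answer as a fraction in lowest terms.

Count via complement. Let g(t,s) = #length-t paths at position s with S_1..S_t all ≠ 1.
g(t,s) = g(t-1,s-1) + g(t-1,s+1) for s ≠ 1; g(t,1) = 0.
t=0: g(0,0)=1
t=1: g(1,-1)=1
t=2: g(2,-2)=1 g(2,0)=1
t=3: g(3,-3)=1 g(3,-1)=2
t=4: g(4,-4)=1 g(4,-2)=3 g(4,0)=2
t=5: g(5,-5)=1 g(5,-3)=4 g(5,-1)=5
Paths never hitting 1: Σ_s g(5,s) = 10
Paths hitting 1: 2^5 - 10 = 22
P = 22/32 = 11/16

Answer: 11/16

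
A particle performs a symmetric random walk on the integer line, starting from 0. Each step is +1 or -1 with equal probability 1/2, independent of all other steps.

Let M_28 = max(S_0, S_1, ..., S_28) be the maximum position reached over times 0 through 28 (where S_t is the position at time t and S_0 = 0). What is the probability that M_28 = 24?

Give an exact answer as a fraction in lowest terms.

Answer: 189/134217728

Derivation:
Let M_28 = max(S_0,...,S_28). Use the reflection principle: for j ≥ 1, #{paths with M_28 ≥ j} = #{S_28 ≥ j} + #{S_28 ≥ j+1}.
By reflection, #{M_28 ≥ 24} = #{S_28 ≥ 24} + #{S_28 ≥ 25} = 407 + 29 = 436.
#{M_28 ≥ 25} = #{S_28 ≥ 25} + #{S_28 ≥ 26} = 29 + 29 = 58.
#{M_28 = 24} = 436 - 58 = 378.
P(M_28 = 24) = 378/268435456 = 189/134217728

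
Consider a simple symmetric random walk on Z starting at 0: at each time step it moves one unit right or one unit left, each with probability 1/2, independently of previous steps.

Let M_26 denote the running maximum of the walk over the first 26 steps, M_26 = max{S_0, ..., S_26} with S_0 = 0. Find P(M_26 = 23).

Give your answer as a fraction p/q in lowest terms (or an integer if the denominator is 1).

Answer: 13/33554432

Derivation:
Let M_26 = max(S_0,...,S_26). Use the reflection principle: for j ≥ 1, #{paths with M_26 ≥ j} = #{S_26 ≥ j} + #{S_26 ≥ j+1}.
By reflection, #{M_26 ≥ 23} = #{S_26 ≥ 23} + #{S_26 ≥ 24} = 27 + 27 = 54.
#{M_26 ≥ 24} = #{S_26 ≥ 24} + #{S_26 ≥ 25} = 27 + 1 = 28.
#{M_26 = 23} = 54 - 28 = 26.
P(M_26 = 23) = 26/67108864 = 13/33554432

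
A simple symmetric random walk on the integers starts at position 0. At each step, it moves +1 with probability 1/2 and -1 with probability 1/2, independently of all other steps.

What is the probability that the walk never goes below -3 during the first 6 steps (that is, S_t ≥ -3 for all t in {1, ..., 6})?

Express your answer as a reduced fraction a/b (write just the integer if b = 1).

Let f(t,s) = #length-t paths at position s with S_1..S_t all ≥ -3.
f(t,s) = f(t-1,s-1) + f(t-1,s+1) for s ≥ -3; f(t,s) = 0 for s < -3.
t=0: f(0,0)=1
t=1: f(1,-1)=1 f(1,1)=1
t=2: f(2,-2)=1 f(2,0)=2 f(2,2)=1
t=3: f(3,-3)=1 f(3,-1)=3 f(3,1)=3 f(3,3)=1
t=4: f(4,-2)=4 f(4,0)=6 f(4,2)=4 f(4,4)=1
t=5: f(5,-3)=4 f(5,-1)=10 f(5,1)=10 f(5,3)=5 f(5,5)=1
t=6: f(6,-2)=14 f(6,0)=20 f(6,2)=15 f(6,4)=6 f(6,6)=1
Σ_s f(6,s) = 56
P = 56/64 = 7/8

Answer: 7/8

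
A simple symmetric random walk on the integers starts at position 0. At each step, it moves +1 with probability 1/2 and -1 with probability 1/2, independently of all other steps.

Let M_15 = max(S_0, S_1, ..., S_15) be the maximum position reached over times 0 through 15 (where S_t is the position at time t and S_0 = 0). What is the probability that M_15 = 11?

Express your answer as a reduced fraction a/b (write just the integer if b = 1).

Let M_15 = max(S_0,...,S_15). Use the reflection principle: for j ≥ 1, #{paths with M_15 ≥ j} = #{S_15 ≥ j} + #{S_15 ≥ j+1}.
By reflection, #{M_15 ≥ 11} = #{S_15 ≥ 11} + #{S_15 ≥ 12} = 121 + 16 = 137.
#{M_15 ≥ 12} = #{S_15 ≥ 12} + #{S_15 ≥ 13} = 16 + 16 = 32.
#{M_15 = 11} = 137 - 32 = 105.
P(M_15 = 11) = 105/32768 = 105/32768

Answer: 105/32768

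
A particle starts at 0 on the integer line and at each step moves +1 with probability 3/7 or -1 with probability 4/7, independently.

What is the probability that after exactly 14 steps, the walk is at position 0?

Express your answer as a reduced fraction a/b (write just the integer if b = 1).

To be at 0 after 14 steps: need exactly 7 steps of +1 and 7 of -1.
Number of such sequences: C(14,7) = 3432
Each has probability (3/7)^7 · (4/7)^7 = 35831808/678223072849
P = 3432 · 35831808/678223072849 = 122974765056/678223072849

Answer: 122974765056/678223072849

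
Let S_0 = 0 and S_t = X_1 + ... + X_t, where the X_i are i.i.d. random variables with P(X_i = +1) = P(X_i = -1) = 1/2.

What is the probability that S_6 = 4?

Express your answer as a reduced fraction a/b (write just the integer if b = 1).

Answer: 3/32

Derivation:
To reach position 4 after 6 steps: need 5 steps of +1 and 1 of -1.
Favorable paths: C(6,5) = 6
Total paths: 2^6 = 64
P = 6/64 = 3/32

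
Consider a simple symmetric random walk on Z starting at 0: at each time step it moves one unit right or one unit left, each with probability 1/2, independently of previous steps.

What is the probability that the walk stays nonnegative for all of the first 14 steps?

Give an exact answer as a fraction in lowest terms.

Let f(t,s) = #length-t paths at position s with S_1..S_t all ≥ 0.
f(t,s) = f(t-1,s-1) + f(t-1,s+1) for s ≥ 0; f(t,s) = 0 for s < 0.
t=0: f(0,0)=1
t=1: f(1,1)=1
t=2: f(2,0)=1 f(2,2)=1
t=3: f(3,1)=2 f(3,3)=1
t=4: f(4,0)=2 f(4,2)=3 f(4,4)=1
t=5: f(5,1)=5 f(5,3)=4 f(5,5)=1
t=6: f(6,0)=5 f(6,2)=9 f(6,4)=5 f(6,6)=1
t=7: f(7,1)=14 f(7,3)=14 f(7,5)=6 f(7,7)=1
t=8: f(8,0)=14 f(8,2)=28 f(8,4)=20 f(8,6)=7 f(8,8)=1
t=9: f(9,1)=42 f(9,3)=48 f(9,5)=27 f(9,7)=8 f(9,9)=1
t=10: f(10,0)=42 f(10,2)=90 f(10,4)=75 f(10,6)=35 f(10,8)=9 f(10,10)=1
t=11: f(11,1)=132 f(11,3)=165 f(11,5)=110 f(11,7)=44 f(11,9)=10 f(11,11)=1
t=12: f(12,0)=132 f(12,2)=297 f(12,4)=275 f(12,6)=154 f(12,8)=54 f(12,10)=11 f(12,12)=1
t=13: f(13,1)=429 f(13,3)=572 f(13,5)=429 f(13,7)=208 f(13,9)=65 f(13,11)=12 f(13,13)=1
t=14: f(14,0)=429 f(14,2)=1001 f(14,4)=1001 f(14,6)=637 f(14,8)=273 f(14,10)=77 f(14,12)=13 f(14,14)=1
Σ_s f(14,s) = 3432
P = 3432/16384 = 429/2048

Answer: 429/2048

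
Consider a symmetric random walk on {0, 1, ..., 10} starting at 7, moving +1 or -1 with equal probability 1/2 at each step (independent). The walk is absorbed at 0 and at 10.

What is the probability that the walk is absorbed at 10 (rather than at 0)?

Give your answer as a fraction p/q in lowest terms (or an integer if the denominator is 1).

Answer: 7/10

Derivation:
Symmetric walk (p = 1/2): the harmonic-function argument gives P(hit 10 before 0 | start at 7) = a/N.
P = 7/10 = 7/10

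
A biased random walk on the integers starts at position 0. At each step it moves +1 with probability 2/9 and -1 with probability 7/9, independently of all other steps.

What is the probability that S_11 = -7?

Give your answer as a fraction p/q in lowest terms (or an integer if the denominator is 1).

To reach position -7 after 11 steps: need 2 steps of +1 and 9 steps of -1.
Number of such sequences: C(11,2) = 55
Each has probability (2/9)^2 · (7/9)^9 = 161414428/31381059609
P = 55 · 161414428/31381059609 = 8877793540/31381059609

Answer: 8877793540/31381059609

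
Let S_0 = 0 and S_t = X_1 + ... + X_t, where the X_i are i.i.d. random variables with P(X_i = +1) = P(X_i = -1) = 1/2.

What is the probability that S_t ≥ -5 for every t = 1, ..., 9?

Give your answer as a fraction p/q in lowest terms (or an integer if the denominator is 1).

Answer: 123/128

Derivation:
Let f(t,s) = #length-t paths at position s with S_1..S_t all ≥ -5.
f(t,s) = f(t-1,s-1) + f(t-1,s+1) for s ≥ -5; f(t,s) = 0 for s < -5.
t=0: f(0,0)=1
t=1: f(1,-1)=1 f(1,1)=1
t=2: f(2,-2)=1 f(2,0)=2 f(2,2)=1
t=3: f(3,-3)=1 f(3,-1)=3 f(3,1)=3 f(3,3)=1
t=4: f(4,-4)=1 f(4,-2)=4 f(4,0)=6 f(4,2)=4 f(4,4)=1
t=5: f(5,-5)=1 f(5,-3)=5 f(5,-1)=10 f(5,1)=10 f(5,3)=5 f(5,5)=1
t=6: f(6,-4)=6 f(6,-2)=15 f(6,0)=20 f(6,2)=15 f(6,4)=6 f(6,6)=1
t=7: f(7,-5)=6 f(7,-3)=21 f(7,-1)=35 f(7,1)=35 f(7,3)=21 f(7,5)=7 f(7,7)=1
t=8: f(8,-4)=27 f(8,-2)=56 f(8,0)=70 f(8,2)=56 f(8,4)=28 f(8,6)=8 f(8,8)=1
t=9: f(9,-5)=27 f(9,-3)=83 f(9,-1)=126 f(9,1)=126 f(9,3)=84 f(9,5)=36 f(9,7)=9 f(9,9)=1
Σ_s f(9,s) = 492
P = 492/512 = 123/128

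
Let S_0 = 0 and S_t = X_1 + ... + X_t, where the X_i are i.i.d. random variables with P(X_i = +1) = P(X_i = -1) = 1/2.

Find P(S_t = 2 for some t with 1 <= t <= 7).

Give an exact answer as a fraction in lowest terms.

Count via complement. Let g(t,s) = #length-t paths at position s with S_1..S_t all ≠ 2.
g(t,s) = g(t-1,s-1) + g(t-1,s+1) for s ≠ 2; g(t,2) = 0.
t=0: g(0,0)=1
t=1: g(1,-1)=1 g(1,1)=1
t=2: g(2,-2)=1 g(2,0)=2
t=3: g(3,-3)=1 g(3,-1)=3 g(3,1)=2
t=4: g(4,-4)=1 g(4,-2)=4 g(4,0)=5
t=5: g(5,-5)=1 g(5,-3)=5 g(5,-1)=9 g(5,1)=5
t=6: g(6,-6)=1 g(6,-4)=6 g(6,-2)=14 g(6,0)=14
t=7: g(7,-7)=1 g(7,-5)=7 g(7,-3)=20 g(7,-1)=28 g(7,1)=14
Paths never hitting 2: Σ_s g(7,s) = 70
Paths hitting 2: 2^7 - 70 = 58
P = 58/128 = 29/64

Answer: 29/64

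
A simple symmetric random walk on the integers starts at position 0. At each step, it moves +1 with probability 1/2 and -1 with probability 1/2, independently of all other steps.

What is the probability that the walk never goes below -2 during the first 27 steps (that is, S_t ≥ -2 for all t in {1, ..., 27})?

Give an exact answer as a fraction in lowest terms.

Answer: 14375115/33554432

Derivation:
Let f(t,s) = #length-t paths at position s with S_1..S_t all ≥ -2.
f(t,s) = f(t-1,s-1) + f(t-1,s+1) for s ≥ -2; f(t,s) = 0 for s < -2.
t=0: f(0,0)=1
t=1: f(1,-1)=1 f(1,1)=1
t=2: f(2,-2)=1 f(2,0)=2 f(2,2)=1
t=3: f(3,-1)=3 f(3,1)=3 f(3,3)=1
t=4: f(4,-2)=3 f(4,0)=6 f(4,2)=4 f(4,4)=1
t=5: f(5,-1)=9 f(5,1)=10 f(5,3)=5 f(5,5)=1
t=6: f(6,-2)=9 f(6,0)=19 f(6,2)=15 f(6,4)=6 f(6,6)=1
t=7: f(7,-1)=28 f(7,1)=34 f(7,3)=21 f(7,5)=7 f(7,7)=1
t=8: f(8,-2)=28 f(8,0)=62 f(8,2)=55 f(8,4)=28 f(8,6)=8 f(8,8)=1
t=9: f(9,-1)=90 f(9,1)=117 f(9,3)=83 f(9,5)=36 f(9,7)=9 f(9,9)=1
t=10: f(10,-2)=90 f(10,0)=207 f(10,2)=200 f(10,4)=119 f(10,6)=45 f(10,8)=10 f(10,10)=1
t=11: f(11,-1)=297 f(11,1)=407 f(11,3)=319 f(11,5)=164 f(11,7)=55 f(11,9)=11 f(11,11)=1
t=12: f(12,-2)=297 f(12,0)=704 f(12,2)=726 f(12,4)=483 f(12,6)=219 f(12,8)=66 f(12,10)=12 f(12,12)=1
t=13: f(13,-1)=1001 f(13,1)=1430 f(13,3)=1209 f(13,5)=702 f(13,7)=285 f(13,9)=78 f(13,11)=13 f(13,13)=1
t=14: f(14,-2)=1001 f(14,0)=2431 f(14,2)=2639 f(14,4)=1911 f(14,6)=987 f(14,8)=363 f(14,10)=91 f(14,12)=14 f(14,14)=1
t=15: f(15,-1)=3432 f(15,1)=5070 f(15,3)=4550 f(15,5)=2898 f(15,7)=1350 f(15,9)=454 f(15,11)=105 f(15,13)=15 f(15,15)=1
t=16: f(16,-2)=3432 f(16,0)=8502 f(16,2)=9620 f(16,4)=7448 f(16,6)=4248 f(16,8)=1804 f(16,10)=559 f(16,12)=120 f(16,14)=16 f(16,16)=1
t=17: f(17,-1)=11934 f(17,1)=18122 f(17,3)=17068 f(17,5)=11696 f(17,7)=6052 f(17,9)=2363 f(17,11)=679 f(17,13)=136 f(17,15)=17 f(17,17)=1
t=18: f(18,-2)=11934 f(18,0)=30056 f(18,2)=35190 f(18,4)=28764 f(18,6)=17748 f(18,8)=8415 f(18,10)=3042 f(18,12)=815 f(18,14)=153 f(18,16)=18 f(18,18)=1
t=19: f(19,-1)=41990 f(19,1)=65246 f(19,3)=63954 f(19,5)=46512 f(19,7)=26163 f(19,9)=11457 f(19,11)=3857 f(19,13)=968 f(19,15)=171 f(19,17)=19 f(19,19)=1
t=20: f(20,-2)=41990 f(20,0)=107236 f(20,2)=129200 f(20,4)=110466 f(20,6)=72675 f(20,8)=37620 f(20,10)=15314 f(20,12)=4825 f(20,14)=1139 f(20,16)=190 f(20,18)=20 f(20,20)=1
t=21: f(21,-1)=149226 f(21,1)=236436 f(21,3)=239666 f(21,5)=183141 f(21,7)=110295 f(21,9)=52934 f(21,11)=20139 f(21,13)=5964 f(21,15)=1329 f(21,17)=210 f(21,19)=21 f(21,21)=1
t=22: f(22,-2)=149226 f(22,0)=385662 f(22,2)=476102 f(22,4)=422807 f(22,6)=293436 f(22,8)=163229 f(22,10)=73073 f(22,12)=26103 f(22,14)=7293 f(22,16)=1539 f(22,18)=231 f(22,20)=22 f(22,22)=1
t=23: f(23,-1)=534888 f(23,1)=861764 f(23,3)=898909 f(23,5)=716243 f(23,7)=456665 f(23,9)=236302 f(23,11)=99176 f(23,13)=33396 f(23,15)=8832 f(23,17)=1770 f(23,19)=253 f(23,21)=23 f(23,23)=1
t=24: f(24,-2)=534888 f(24,0)=1396652 f(24,2)=1760673 f(24,4)=1615152 f(24,6)=1172908 f(24,8)=692967 f(24,10)=335478 f(24,12)=132572 f(24,14)=42228 f(24,16)=10602 f(24,18)=2023 f(24,20)=276 f(24,22)=24 f(24,24)=1
t=25: f(25,-1)=1931540 f(25,1)=3157325 f(25,3)=3375825 f(25,5)=2788060 f(25,7)=1865875 f(25,9)=1028445 f(25,11)=468050 f(25,13)=174800 f(25,15)=52830 f(25,17)=12625 f(25,19)=2299 f(25,21)=300 f(25,23)=25 f(25,25)=1
t=26: f(26,-2)=1931540 f(26,0)=5088865 f(26,2)=6533150 f(26,4)=6163885 f(26,6)=4653935 f(26,8)=2894320 f(26,10)=1496495 f(26,12)=642850 f(26,14)=227630 f(26,16)=65455 f(26,18)=14924 f(26,20)=2599 f(26,22)=325 f(26,24)=26 f(26,26)=1
t=27: f(27,-1)=7020405 f(27,1)=11622015 f(27,3)=12697035 f(27,5)=10817820 f(27,7)=7548255 f(27,9)=4390815 f(27,11)=2139345 f(27,13)=870480 f(27,15)=293085 f(27,17)=80379 f(27,19)=17523 f(27,21)=2924 f(27,23)=351 f(27,25)=27 f(27,27)=1
Σ_s f(27,s) = 57500460
P = 57500460/134217728 = 14375115/33554432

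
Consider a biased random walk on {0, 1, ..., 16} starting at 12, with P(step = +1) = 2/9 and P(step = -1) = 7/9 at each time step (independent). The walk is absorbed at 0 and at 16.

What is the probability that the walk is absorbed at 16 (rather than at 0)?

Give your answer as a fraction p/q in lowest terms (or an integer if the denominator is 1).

Answer: 92855568/13934142769

Derivation:
Biased walk: p = 2/9, q = 7/9, r = q/p = 7/2
Gambler's ruin: P(hit 16 before 0 | start at 12) = (1 - r^a)/(1 - r^N)
r^12 = 13841287201/4096; r^16 = 33232930569601/65536
P = (1 - 13841287201/4096) / (1 - 33232930569601/65536) = -13841283105/4096 / -33232930504065/65536 = 92855568/13934142769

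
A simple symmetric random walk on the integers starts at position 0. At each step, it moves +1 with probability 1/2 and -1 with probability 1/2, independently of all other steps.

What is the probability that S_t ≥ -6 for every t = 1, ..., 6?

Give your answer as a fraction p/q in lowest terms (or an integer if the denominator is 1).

Let f(t,s) = #length-t paths at position s with S_1..S_t all ≥ -6.
f(t,s) = f(t-1,s-1) + f(t-1,s+1) for s ≥ -6; f(t,s) = 0 for s < -6.
t=0: f(0,0)=1
t=1: f(1,-1)=1 f(1,1)=1
t=2: f(2,-2)=1 f(2,0)=2 f(2,2)=1
t=3: f(3,-3)=1 f(3,-1)=3 f(3,1)=3 f(3,3)=1
t=4: f(4,-4)=1 f(4,-2)=4 f(4,0)=6 f(4,2)=4 f(4,4)=1
t=5: f(5,-5)=1 f(5,-3)=5 f(5,-1)=10 f(5,1)=10 f(5,3)=5 f(5,5)=1
t=6: f(6,-6)=1 f(6,-4)=6 f(6,-2)=15 f(6,0)=20 f(6,2)=15 f(6,4)=6 f(6,6)=1
Σ_s f(6,s) = 64
P = 64/64 = 1

Answer: 1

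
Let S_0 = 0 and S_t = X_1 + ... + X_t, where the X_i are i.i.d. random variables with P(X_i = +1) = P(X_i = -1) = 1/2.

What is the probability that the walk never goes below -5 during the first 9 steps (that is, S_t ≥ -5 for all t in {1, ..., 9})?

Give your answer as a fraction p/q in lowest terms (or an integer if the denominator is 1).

Let f(t,s) = #length-t paths at position s with S_1..S_t all ≥ -5.
f(t,s) = f(t-1,s-1) + f(t-1,s+1) for s ≥ -5; f(t,s) = 0 for s < -5.
t=0: f(0,0)=1
t=1: f(1,-1)=1 f(1,1)=1
t=2: f(2,-2)=1 f(2,0)=2 f(2,2)=1
t=3: f(3,-3)=1 f(3,-1)=3 f(3,1)=3 f(3,3)=1
t=4: f(4,-4)=1 f(4,-2)=4 f(4,0)=6 f(4,2)=4 f(4,4)=1
t=5: f(5,-5)=1 f(5,-3)=5 f(5,-1)=10 f(5,1)=10 f(5,3)=5 f(5,5)=1
t=6: f(6,-4)=6 f(6,-2)=15 f(6,0)=20 f(6,2)=15 f(6,4)=6 f(6,6)=1
t=7: f(7,-5)=6 f(7,-3)=21 f(7,-1)=35 f(7,1)=35 f(7,3)=21 f(7,5)=7 f(7,7)=1
t=8: f(8,-4)=27 f(8,-2)=56 f(8,0)=70 f(8,2)=56 f(8,4)=28 f(8,6)=8 f(8,8)=1
t=9: f(9,-5)=27 f(9,-3)=83 f(9,-1)=126 f(9,1)=126 f(9,3)=84 f(9,5)=36 f(9,7)=9 f(9,9)=1
Σ_s f(9,s) = 492
P = 492/512 = 123/128

Answer: 123/128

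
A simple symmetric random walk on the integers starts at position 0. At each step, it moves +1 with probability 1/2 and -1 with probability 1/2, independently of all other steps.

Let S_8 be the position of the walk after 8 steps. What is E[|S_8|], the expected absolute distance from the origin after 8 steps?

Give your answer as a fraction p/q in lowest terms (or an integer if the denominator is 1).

Answer: 35/16

Derivation:
S_8 takes values m ≡ 0 (mod 2) with |m| ≤ 8; P(S_8=m) = C(8,(8+m)/2)/2^8.
Total paths: 2^8 = 256
Distribution: P(S=-8)=1/256, P(S=-6)=8/256, P(S=-4)=28/256, P(S=-2)=56/256, P(S=0)=70/256, P(S=2)=56/256, P(S=4)=28/256, P(S=6)=8/256, P(S=8)=1/256
E[|S_8|] = Σ_m |m|·P(S_8=m) = 560/256 = 35/16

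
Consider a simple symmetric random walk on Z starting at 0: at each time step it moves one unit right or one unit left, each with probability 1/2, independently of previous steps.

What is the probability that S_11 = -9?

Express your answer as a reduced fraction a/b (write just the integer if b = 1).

Answer: 11/2048

Derivation:
To reach position -9 after 11 steps: need 1 step of +1 and 10 of -1.
Favorable paths: C(11,1) = 11
Total paths: 2^11 = 2048
P = 11/2048 = 11/2048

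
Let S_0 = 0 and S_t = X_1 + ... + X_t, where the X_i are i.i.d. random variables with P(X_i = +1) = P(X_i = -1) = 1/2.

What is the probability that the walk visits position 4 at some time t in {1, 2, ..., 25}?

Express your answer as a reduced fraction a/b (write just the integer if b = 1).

Answer: 1779879/4194304

Derivation:
Count via complement. Let g(t,s) = #length-t paths at position s with S_1..S_t all ≠ 4.
g(t,s) = g(t-1,s-1) + g(t-1,s+1) for s ≠ 4; g(t,4) = 0.
t=0: g(0,0)=1
t=1: g(1,-1)=1 g(1,1)=1
t=2: g(2,-2)=1 g(2,0)=2 g(2,2)=1
t=3: g(3,-3)=1 g(3,-1)=3 g(3,1)=3 g(3,3)=1
t=4: g(4,-4)=1 g(4,-2)=4 g(4,0)=6 g(4,2)=4
t=5: g(5,-5)=1 g(5,-3)=5 g(5,-1)=10 g(5,1)=10 g(5,3)=4
t=6: g(6,-6)=1 g(6,-4)=6 g(6,-2)=15 g(6,0)=20 g(6,2)=14
t=7: g(7,-7)=1 g(7,-5)=7 g(7,-3)=21 g(7,-1)=35 g(7,1)=34 g(7,3)=14
t=8: g(8,-8)=1 g(8,-6)=8 g(8,-4)=28 g(8,-2)=56 g(8,0)=69 g(8,2)=48
t=9: g(9,-9)=1 g(9,-7)=9 g(9,-5)=36 g(9,-3)=84 g(9,-1)=125 g(9,1)=117 g(9,3)=48
t=10: g(10,-10)=1 g(10,-8)=10 g(10,-6)=45 g(10,-4)=120 g(10,-2)=209 g(10,0)=242 g(10,2)=165
t=11: g(11,-11)=1 g(11,-9)=11 g(11,-7)=55 g(11,-5)=165 g(11,-3)=329 g(11,-1)=451 g(11,1)=407 g(11,3)=165
t=12: g(12,-12)=1 g(12,-10)=12 g(12,-8)=66 g(12,-6)=220 g(12,-4)=494 g(12,-2)=780 g(12,0)=858 g(12,2)=572
t=13: g(13,-13)=1 g(13,-11)=13 g(13,-9)=78 g(13,-7)=286 g(13,-5)=714 g(13,-3)=1274 g(13,-1)=1638 g(13,1)=1430 g(13,3)=572
t=14: g(14,-14)=1 g(14,-12)=14 g(14,-10)=91 g(14,-8)=364 g(14,-6)=1000 g(14,-4)=1988 g(14,-2)=2912 g(14,0)=3068 g(14,2)=2002
t=15: g(15,-15)=1 g(15,-13)=15 g(15,-11)=105 g(15,-9)=455 g(15,-7)=1364 g(15,-5)=2988 g(15,-3)=4900 g(15,-1)=5980 g(15,1)=5070 g(15,3)=2002
t=16: g(16,-16)=1 g(16,-14)=16 g(16,-12)=120 g(16,-10)=560 g(16,-8)=1819 g(16,-6)=4352 g(16,-4)=7888 g(16,-2)=10880 g(16,0)=11050 g(16,2)=7072
t=17: g(17,-17)=1 g(17,-15)=17 g(17,-13)=136 g(17,-11)=680 g(17,-9)=2379 g(17,-7)=6171 g(17,-5)=12240 g(17,-3)=18768 g(17,-1)=21930 g(17,1)=18122 g(17,3)=7072
t=18: g(18,-18)=1 g(18,-16)=18 g(18,-14)=153 g(18,-12)=816 g(18,-10)=3059 g(18,-8)=8550 g(18,-6)=18411 g(18,-4)=31008 g(18,-2)=40698 g(18,0)=40052 g(18,2)=25194
t=19: g(19,-19)=1 g(19,-17)=19 g(19,-15)=171 g(19,-13)=969 g(19,-11)=3875 g(19,-9)=11609 g(19,-7)=26961 g(19,-5)=49419 g(19,-3)=71706 g(19,-1)=80750 g(19,1)=65246 g(19,3)=25194
t=20: g(20,-20)=1 g(20,-18)=20 g(20,-16)=190 g(20,-14)=1140 g(20,-12)=4844 g(20,-10)=15484 g(20,-8)=38570 g(20,-6)=76380 g(20,-4)=121125 g(20,-2)=152456 g(20,0)=145996 g(20,2)=90440
t=21: g(21,-21)=1 g(21,-19)=21 g(21,-17)=210 g(21,-15)=1330 g(21,-13)=5984 g(21,-11)=20328 g(21,-9)=54054 g(21,-7)=114950 g(21,-5)=197505 g(21,-3)=273581 g(21,-1)=298452 g(21,1)=236436 g(21,3)=90440
t=22: g(22,-22)=1 g(22,-20)=22 g(22,-18)=231 g(22,-16)=1540 g(22,-14)=7314 g(22,-12)=26312 g(22,-10)=74382 g(22,-8)=169004 g(22,-6)=312455 g(22,-4)=471086 g(22,-2)=572033 g(22,0)=534888 g(22,2)=326876
t=23: g(23,-23)=1 g(23,-21)=23 g(23,-19)=253 g(23,-17)=1771 g(23,-15)=8854 g(23,-13)=33626 g(23,-11)=100694 g(23,-9)=243386 g(23,-7)=481459 g(23,-5)=783541 g(23,-3)=1043119 g(23,-1)=1106921 g(23,1)=861764 g(23,3)=326876
t=24: g(24,-24)=1 g(24,-22)=24 g(24,-20)=276 g(24,-18)=2024 g(24,-16)=10625 g(24,-14)=42480 g(24,-12)=134320 g(24,-10)=344080 g(24,-8)=724845 g(24,-6)=1265000 g(24,-4)=1826660 g(24,-2)=2150040 g(24,0)=1968685 g(24,2)=1188640
t=25: g(25,-25)=1 g(25,-23)=25 g(25,-21)=300 g(25,-19)=2300 g(25,-17)=12649 g(25,-15)=53105 g(25,-13)=176800 g(25,-11)=478400 g(25,-9)=1068925 g(25,-7)=1989845 g(25,-5)=3091660 g(25,-3)=3976700 g(25,-1)=4118725 g(25,1)=3157325 g(25,3)=1188640
Paths never hitting 4: Σ_s g(25,s) = 19315400
Paths hitting 4: 2^25 - 19315400 = 14239032
P = 14239032/33554432 = 1779879/4194304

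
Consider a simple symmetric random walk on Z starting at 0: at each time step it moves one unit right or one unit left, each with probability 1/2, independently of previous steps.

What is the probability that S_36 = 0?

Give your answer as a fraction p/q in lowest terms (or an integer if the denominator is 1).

To return to 0 after 36 steps: need exactly 18 steps of +1 and 18 of -1.
Favorable paths: C(36,18) = 9075135300
Total paths: 2^36 = 68719476736
P = 9075135300/68719476736 = 2268783825/17179869184

Answer: 2268783825/17179869184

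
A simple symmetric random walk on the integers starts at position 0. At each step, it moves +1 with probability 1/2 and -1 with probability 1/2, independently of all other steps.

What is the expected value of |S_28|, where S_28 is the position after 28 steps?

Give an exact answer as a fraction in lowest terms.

S_28 takes values m ≡ 0 (mod 2) with |m| ≤ 28; P(S_28=m) = C(28,(28+m)/2)/2^28.
Total paths: 2^28 = 268435456
Distribution: P(S=-28)=1/268435456, P(S=-26)=28/268435456, P(S=-24)=378/268435456, P(S=-22)=3276/268435456, P(S=-20)=20475/268435456, P(S=-18)=98280/268435456, P(S=-16)=376740/268435456, P(S=-14)=1184040/268435456, P(S=-12)=3108105/268435456, P(S=-10)=6906900/268435456, P(S=-8)=13123110/268435456, P(S=-6)=21474180/268435456, P(S=-4)=30421755/268435456, P(S=-2)=37442160/268435456, P(S=0)=40116600/268435456, P(S=2)=37442160/268435456, P(S=4)=30421755/268435456, P(S=6)=21474180/268435456, P(S=8)=13123110/268435456, P(S=10)=6906900/268435456, P(S=12)=3108105/268435456, P(S=14)=1184040/268435456, P(S=16)=376740/268435456, P(S=18)=98280/268435456, P(S=20)=20475/268435456, P(S=22)=3276/268435456, P(S=24)=378/268435456, P(S=26)=28/268435456, P(S=28)=1/268435456
E[|S_28|] = Σ_m |m|·P(S_28=m) = 1123264800/268435456 = 35102025/8388608

Answer: 35102025/8388608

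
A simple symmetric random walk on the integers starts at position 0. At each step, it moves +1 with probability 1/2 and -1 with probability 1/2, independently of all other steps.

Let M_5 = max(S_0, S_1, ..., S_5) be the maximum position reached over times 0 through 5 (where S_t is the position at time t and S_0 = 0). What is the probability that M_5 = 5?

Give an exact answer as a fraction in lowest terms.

Let M_5 = max(S_0,...,S_5). Use the reflection principle: for j ≥ 1, #{paths with M_5 ≥ j} = #{S_5 ≥ j} + #{S_5 ≥ j+1}.
By reflection, #{M_5 ≥ 5} = #{S_5 ≥ 5} + #{S_5 ≥ 6} = 1 + 0 = 1.
#{M_5 ≥ 6} = #{S_5 ≥ 6} + #{S_5 ≥ 7} = 0 + 0 = 0.
#{M_5 = 5} = 1 - 0 = 1.
P(M_5 = 5) = 1/32 = 1/32

Answer: 1/32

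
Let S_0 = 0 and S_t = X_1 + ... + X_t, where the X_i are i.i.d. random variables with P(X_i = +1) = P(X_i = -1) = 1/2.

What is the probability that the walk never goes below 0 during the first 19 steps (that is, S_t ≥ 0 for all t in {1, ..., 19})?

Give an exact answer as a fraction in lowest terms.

Let f(t,s) = #length-t paths at position s with S_1..S_t all ≥ 0.
f(t,s) = f(t-1,s-1) + f(t-1,s+1) for s ≥ 0; f(t,s) = 0 for s < 0.
t=0: f(0,0)=1
t=1: f(1,1)=1
t=2: f(2,0)=1 f(2,2)=1
t=3: f(3,1)=2 f(3,3)=1
t=4: f(4,0)=2 f(4,2)=3 f(4,4)=1
t=5: f(5,1)=5 f(5,3)=4 f(5,5)=1
t=6: f(6,0)=5 f(6,2)=9 f(6,4)=5 f(6,6)=1
t=7: f(7,1)=14 f(7,3)=14 f(7,5)=6 f(7,7)=1
t=8: f(8,0)=14 f(8,2)=28 f(8,4)=20 f(8,6)=7 f(8,8)=1
t=9: f(9,1)=42 f(9,3)=48 f(9,5)=27 f(9,7)=8 f(9,9)=1
t=10: f(10,0)=42 f(10,2)=90 f(10,4)=75 f(10,6)=35 f(10,8)=9 f(10,10)=1
t=11: f(11,1)=132 f(11,3)=165 f(11,5)=110 f(11,7)=44 f(11,9)=10 f(11,11)=1
t=12: f(12,0)=132 f(12,2)=297 f(12,4)=275 f(12,6)=154 f(12,8)=54 f(12,10)=11 f(12,12)=1
t=13: f(13,1)=429 f(13,3)=572 f(13,5)=429 f(13,7)=208 f(13,9)=65 f(13,11)=12 f(13,13)=1
t=14: f(14,0)=429 f(14,2)=1001 f(14,4)=1001 f(14,6)=637 f(14,8)=273 f(14,10)=77 f(14,12)=13 f(14,14)=1
t=15: f(15,1)=1430 f(15,3)=2002 f(15,5)=1638 f(15,7)=910 f(15,9)=350 f(15,11)=90 f(15,13)=14 f(15,15)=1
t=16: f(16,0)=1430 f(16,2)=3432 f(16,4)=3640 f(16,6)=2548 f(16,8)=1260 f(16,10)=440 f(16,12)=104 f(16,14)=15 f(16,16)=1
t=17: f(17,1)=4862 f(17,3)=7072 f(17,5)=6188 f(17,7)=3808 f(17,9)=1700 f(17,11)=544 f(17,13)=119 f(17,15)=16 f(17,17)=1
t=18: f(18,0)=4862 f(18,2)=11934 f(18,4)=13260 f(18,6)=9996 f(18,8)=5508 f(18,10)=2244 f(18,12)=663 f(18,14)=135 f(18,16)=17 f(18,18)=1
t=19: f(19,1)=16796 f(19,3)=25194 f(19,5)=23256 f(19,7)=15504 f(19,9)=7752 f(19,11)=2907 f(19,13)=798 f(19,15)=152 f(19,17)=18 f(19,19)=1
Σ_s f(19,s) = 92378
P = 92378/524288 = 46189/262144

Answer: 46189/262144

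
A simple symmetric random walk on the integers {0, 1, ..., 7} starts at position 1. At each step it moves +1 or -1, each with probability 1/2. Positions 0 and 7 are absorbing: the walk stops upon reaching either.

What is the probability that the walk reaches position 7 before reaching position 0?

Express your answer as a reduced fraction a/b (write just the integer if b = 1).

Symmetric walk (p = 1/2): the harmonic-function argument gives P(hit 7 before 0 | start at 1) = a/N.
P = 1/7 = 1/7

Answer: 1/7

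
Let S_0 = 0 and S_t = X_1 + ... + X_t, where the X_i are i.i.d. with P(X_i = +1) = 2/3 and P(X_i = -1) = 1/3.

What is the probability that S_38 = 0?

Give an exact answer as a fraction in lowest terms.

Answer: 6177032555724800/450283905890997363

Derivation:
To be at 0 after 38 steps: need exactly 19 steps of +1 and 19 of -1.
Number of such sequences: C(38,19) = 35345263800
Each has probability (2/3)^19 · (1/3)^19 = 524288/1350851717672992089
P = 35345263800 · 524288/1350851717672992089 = 6177032555724800/450283905890997363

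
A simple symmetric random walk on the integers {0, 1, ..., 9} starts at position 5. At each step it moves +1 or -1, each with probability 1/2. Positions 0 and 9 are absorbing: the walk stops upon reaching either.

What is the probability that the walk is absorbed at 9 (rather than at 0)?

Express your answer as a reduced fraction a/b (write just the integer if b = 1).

Symmetric walk (p = 1/2): the harmonic-function argument gives P(hit 9 before 0 | start at 5) = a/N.
P = 5/9 = 5/9

Answer: 5/9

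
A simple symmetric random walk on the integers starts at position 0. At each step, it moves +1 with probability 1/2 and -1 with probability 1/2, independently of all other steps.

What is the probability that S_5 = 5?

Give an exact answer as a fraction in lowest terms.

Answer: 1/32

Derivation:
To reach position 5 after 5 steps: need 5 steps of +1 and 0 of -1.
Favorable paths: C(5,5) = 1
Total paths: 2^5 = 32
P = 1/32 = 1/32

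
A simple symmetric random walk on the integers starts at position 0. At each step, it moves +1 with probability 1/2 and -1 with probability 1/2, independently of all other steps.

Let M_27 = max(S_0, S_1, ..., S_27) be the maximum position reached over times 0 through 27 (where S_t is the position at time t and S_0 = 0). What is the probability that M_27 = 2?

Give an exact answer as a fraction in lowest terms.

Let M_27 = max(S_0,...,S_27). Use the reflection principle: for j ≥ 1, #{paths with M_27 ≥ j} = #{S_27 ≥ j} + #{S_27 ≥ j+1}.
By reflection, #{M_27 ≥ 2} = #{S_27 ≥ 2} + #{S_27 ≥ 3} = 47050564 + 47050564 = 94101128.
#{M_27 ≥ 3} = #{S_27 ≥ 3} + #{S_27 ≥ 4} = 47050564 + 29666704 = 76717268.
#{M_27 = 2} = 94101128 - 76717268 = 17383860.
P(M_27 = 2) = 17383860/134217728 = 4345965/33554432

Answer: 4345965/33554432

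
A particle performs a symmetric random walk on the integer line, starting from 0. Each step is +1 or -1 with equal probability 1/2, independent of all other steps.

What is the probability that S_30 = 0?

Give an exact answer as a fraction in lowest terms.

Answer: 9694845/67108864

Derivation:
To return to 0 after 30 steps: need exactly 15 steps of +1 and 15 of -1.
Favorable paths: C(30,15) = 155117520
Total paths: 2^30 = 1073741824
P = 155117520/1073741824 = 9694845/67108864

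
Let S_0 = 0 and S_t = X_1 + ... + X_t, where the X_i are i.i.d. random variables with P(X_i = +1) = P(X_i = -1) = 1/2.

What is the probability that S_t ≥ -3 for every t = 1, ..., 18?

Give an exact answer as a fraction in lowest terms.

Answer: 20995/32768

Derivation:
Let f(t,s) = #length-t paths at position s with S_1..S_t all ≥ -3.
f(t,s) = f(t-1,s-1) + f(t-1,s+1) for s ≥ -3; f(t,s) = 0 for s < -3.
t=0: f(0,0)=1
t=1: f(1,-1)=1 f(1,1)=1
t=2: f(2,-2)=1 f(2,0)=2 f(2,2)=1
t=3: f(3,-3)=1 f(3,-1)=3 f(3,1)=3 f(3,3)=1
t=4: f(4,-2)=4 f(4,0)=6 f(4,2)=4 f(4,4)=1
t=5: f(5,-3)=4 f(5,-1)=10 f(5,1)=10 f(5,3)=5 f(5,5)=1
t=6: f(6,-2)=14 f(6,0)=20 f(6,2)=15 f(6,4)=6 f(6,6)=1
t=7: f(7,-3)=14 f(7,-1)=34 f(7,1)=35 f(7,3)=21 f(7,5)=7 f(7,7)=1
t=8: f(8,-2)=48 f(8,0)=69 f(8,2)=56 f(8,4)=28 f(8,6)=8 f(8,8)=1
t=9: f(9,-3)=48 f(9,-1)=117 f(9,1)=125 f(9,3)=84 f(9,5)=36 f(9,7)=9 f(9,9)=1
t=10: f(10,-2)=165 f(10,0)=242 f(10,2)=209 f(10,4)=120 f(10,6)=45 f(10,8)=10 f(10,10)=1
t=11: f(11,-3)=165 f(11,-1)=407 f(11,1)=451 f(11,3)=329 f(11,5)=165 f(11,7)=55 f(11,9)=11 f(11,11)=1
t=12: f(12,-2)=572 f(12,0)=858 f(12,2)=780 f(12,4)=494 f(12,6)=220 f(12,8)=66 f(12,10)=12 f(12,12)=1
t=13: f(13,-3)=572 f(13,-1)=1430 f(13,1)=1638 f(13,3)=1274 f(13,5)=714 f(13,7)=286 f(13,9)=78 f(13,11)=13 f(13,13)=1
t=14: f(14,-2)=2002 f(14,0)=3068 f(14,2)=2912 f(14,4)=1988 f(14,6)=1000 f(14,8)=364 f(14,10)=91 f(14,12)=14 f(14,14)=1
t=15: f(15,-3)=2002 f(15,-1)=5070 f(15,1)=5980 f(15,3)=4900 f(15,5)=2988 f(15,7)=1364 f(15,9)=455 f(15,11)=105 f(15,13)=15 f(15,15)=1
t=16: f(16,-2)=7072 f(16,0)=11050 f(16,2)=10880 f(16,4)=7888 f(16,6)=4352 f(16,8)=1819 f(16,10)=560 f(16,12)=120 f(16,14)=16 f(16,16)=1
t=17: f(17,-3)=7072 f(17,-1)=18122 f(17,1)=21930 f(17,3)=18768 f(17,5)=12240 f(17,7)=6171 f(17,9)=2379 f(17,11)=680 f(17,13)=136 f(17,15)=17 f(17,17)=1
t=18: f(18,-2)=25194 f(18,0)=40052 f(18,2)=40698 f(18,4)=31008 f(18,6)=18411 f(18,8)=8550 f(18,10)=3059 f(18,12)=816 f(18,14)=153 f(18,16)=18 f(18,18)=1
Σ_s f(18,s) = 167960
P = 167960/262144 = 20995/32768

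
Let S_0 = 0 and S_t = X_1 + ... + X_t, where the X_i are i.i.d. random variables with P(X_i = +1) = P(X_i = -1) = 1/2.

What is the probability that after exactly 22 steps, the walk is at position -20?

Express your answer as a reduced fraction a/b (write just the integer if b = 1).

To reach position -20 after 22 steps: need 1 step of +1 and 21 of -1.
Favorable paths: C(22,1) = 22
Total paths: 2^22 = 4194304
P = 22/4194304 = 11/2097152

Answer: 11/2097152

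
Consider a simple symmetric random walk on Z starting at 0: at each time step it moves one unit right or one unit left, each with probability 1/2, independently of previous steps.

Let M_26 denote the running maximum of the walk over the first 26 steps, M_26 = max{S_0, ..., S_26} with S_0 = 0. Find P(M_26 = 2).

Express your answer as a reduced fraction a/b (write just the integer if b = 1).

Let M_26 = max(S_0,...,S_26). Use the reflection principle: for j ≥ 1, #{paths with M_26 ≥ j} = #{S_26 ≥ j} + #{S_26 ≥ j+1}.
By reflection, #{M_26 ≥ 2} = #{S_26 ≥ 2} + #{S_26 ≥ 3} = 28354132 + 18696432 = 47050564.
#{M_26 ≥ 3} = #{S_26 ≥ 3} + #{S_26 ≥ 4} = 18696432 + 18696432 = 37392864.
#{M_26 = 2} = 47050564 - 37392864 = 9657700.
P(M_26 = 2) = 9657700/67108864 = 2414425/16777216

Answer: 2414425/16777216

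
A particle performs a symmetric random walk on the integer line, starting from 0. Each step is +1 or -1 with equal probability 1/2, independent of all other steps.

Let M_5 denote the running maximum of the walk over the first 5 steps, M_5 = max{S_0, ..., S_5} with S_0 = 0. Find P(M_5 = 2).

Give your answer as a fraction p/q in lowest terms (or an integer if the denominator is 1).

Answer: 5/32

Derivation:
Let M_5 = max(S_0,...,S_5). Use the reflection principle: for j ≥ 1, #{paths with M_5 ≥ j} = #{S_5 ≥ j} + #{S_5 ≥ j+1}.
By reflection, #{M_5 ≥ 2} = #{S_5 ≥ 2} + #{S_5 ≥ 3} = 6 + 6 = 12.
#{M_5 ≥ 3} = #{S_5 ≥ 3} + #{S_5 ≥ 4} = 6 + 1 = 7.
#{M_5 = 2} = 12 - 7 = 5.
P(M_5 = 2) = 5/32 = 5/32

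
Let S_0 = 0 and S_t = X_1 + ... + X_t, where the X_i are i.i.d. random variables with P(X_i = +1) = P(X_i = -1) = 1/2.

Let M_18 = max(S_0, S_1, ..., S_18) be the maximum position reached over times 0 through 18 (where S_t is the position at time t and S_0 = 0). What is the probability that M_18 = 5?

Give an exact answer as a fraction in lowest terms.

Let M_18 = max(S_0,...,S_18). Use the reflection principle: for j ≥ 1, #{paths with M_18 ≥ j} = #{S_18 ≥ j} + #{S_18 ≥ j+1}.
By reflection, #{M_18 ≥ 5} = #{S_18 ≥ 5} + #{S_18 ≥ 6} = 31180 + 31180 = 62360.
#{M_18 ≥ 6} = #{S_18 ≥ 6} + #{S_18 ≥ 7} = 31180 + 12616 = 43796.
#{M_18 = 5} = 62360 - 43796 = 18564.
P(M_18 = 5) = 18564/262144 = 4641/65536

Answer: 4641/65536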